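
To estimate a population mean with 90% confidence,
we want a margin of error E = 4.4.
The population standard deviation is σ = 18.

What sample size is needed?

Answer: n = 46

Derivation:
z_0.05 = 1.645
n = (z×σ/E)² = (1.645×18/4.4)²
n = 45.2868
Round up: n = 46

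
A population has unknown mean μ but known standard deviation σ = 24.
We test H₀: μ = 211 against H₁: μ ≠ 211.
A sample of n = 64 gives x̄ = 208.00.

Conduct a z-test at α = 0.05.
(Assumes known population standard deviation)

Standard error: SE = σ/√n = 24/√64 = 3.0000
z-statistic: z = (x̄ - μ₀)/SE = (208.00 - 211)/3.0000 = -1.0000
Critical value: ±1.960
p-value = 0.3173
Decision: fail to reject H₀

Answer: z = -1.0000, fail to reject H₀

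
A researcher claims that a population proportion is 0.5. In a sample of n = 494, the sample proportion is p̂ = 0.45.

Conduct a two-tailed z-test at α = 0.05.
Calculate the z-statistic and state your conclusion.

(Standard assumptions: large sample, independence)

Answer: z = -2.2226, reject H₀

Derivation:
H₀: p = 0.5, H₁: p ≠ 0.5
Standard error: SE = √(p₀(1-p₀)/n) = √(0.5×0.5/494) = 0.022496
z-statistic: z = (p̂ - p₀)/SE = (0.45 - 0.5)/0.022496 = -2.2226
Critical value: z_0.025 = ±1.960
p-value = 0.0262
Decision: reject H₀ at α = 0.05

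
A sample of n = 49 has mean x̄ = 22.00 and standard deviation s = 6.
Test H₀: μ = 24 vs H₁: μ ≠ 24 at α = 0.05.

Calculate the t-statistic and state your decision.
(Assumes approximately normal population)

Answer: t = -2.3335, reject H₀

Derivation:
df = n - 1 = 48
SE = s/√n = 6/√49 = 0.8571
t = (x̄ - μ₀)/SE = (22.00 - 24)/0.8571 = -2.3335
Critical value: t_{0.025,48} = ±2.011
p-value ≈ 0.0239
Decision: reject H₀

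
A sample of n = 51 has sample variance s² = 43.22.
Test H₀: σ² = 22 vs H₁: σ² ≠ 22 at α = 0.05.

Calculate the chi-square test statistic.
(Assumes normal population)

df = n - 1 = 50
χ² = (n-1)s²/σ₀² = 50×43.22/22 = 98.2273
Critical values: χ²_{0.975,50} = 32.357, χ²_{0.025,50} = 71.420
Rejection region: χ² < 32.357 or χ² > 71.420
Decision: reject H₀

Answer: χ² = 98.2273, reject H₀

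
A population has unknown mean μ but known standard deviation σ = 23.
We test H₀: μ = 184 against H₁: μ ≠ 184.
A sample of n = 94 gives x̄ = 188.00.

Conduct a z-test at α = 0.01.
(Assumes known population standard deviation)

Standard error: SE = σ/√n = 23/√94 = 2.3723
z-statistic: z = (x̄ - μ₀)/SE = (188.00 - 184)/2.3723 = 1.6861
Critical value: ±2.576
p-value = 0.0918
Decision: fail to reject H₀

Answer: z = 1.6861, fail to reject H₀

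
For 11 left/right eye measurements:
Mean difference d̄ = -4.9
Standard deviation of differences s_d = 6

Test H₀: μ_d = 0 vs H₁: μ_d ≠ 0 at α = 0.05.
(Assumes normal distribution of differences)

Answer: t = -2.7085, reject H₀

Derivation:
df = n - 1 = 10
SE = s_d/√n = 6/√11 = 1.8091
t = d̄/SE = -4.9/1.8091 = -2.7085
Critical value: t_{0.025,10} = ±2.228
p-value ≈ 0.0220
Decision: reject H₀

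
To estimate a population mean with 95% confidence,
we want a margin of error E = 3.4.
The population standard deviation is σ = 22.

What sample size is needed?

Answer: n = 161

Derivation:
z_0.025 = 1.960
n = (z×σ/E)² = (1.960×22/3.4)²
n = 160.8421
Round up: n = 161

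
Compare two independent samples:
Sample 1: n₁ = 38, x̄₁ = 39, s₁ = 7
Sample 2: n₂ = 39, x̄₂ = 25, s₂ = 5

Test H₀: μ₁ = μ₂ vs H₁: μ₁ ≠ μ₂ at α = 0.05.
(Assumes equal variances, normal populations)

Pooled variance: s²_p = [37×7² + 38×5²]/(75) = 36.8400
s_p = 6.0696
SE = s_p×√(1/n₁ + 1/n₂) = 6.0696×√(1/38 + 1/39) = 1.3835
t = (x̄₁ - x̄₂)/SE = (39 - 25)/1.3835 = 10.1193
df = 75, t-critical = ±1.992
Decision: reject H₀

Answer: t = 10.1193, reject H₀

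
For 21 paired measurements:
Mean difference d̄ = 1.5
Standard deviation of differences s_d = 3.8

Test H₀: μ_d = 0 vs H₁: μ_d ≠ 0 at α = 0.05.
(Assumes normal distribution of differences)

df = n - 1 = 20
SE = s_d/√n = 3.8/√21 = 0.8292
t = d̄/SE = 1.5/0.8292 = 1.8090
Critical value: t_{0.025,20} = ±2.086
p-value ≈ 0.0855
Decision: fail to reject H₀

Answer: t = 1.8090, fail to reject H₀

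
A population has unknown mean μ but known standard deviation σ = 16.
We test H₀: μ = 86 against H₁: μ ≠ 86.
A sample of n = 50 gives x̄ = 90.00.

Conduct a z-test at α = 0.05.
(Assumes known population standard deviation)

Standard error: SE = σ/√n = 16/√50 = 2.2627
z-statistic: z = (x̄ - μ₀)/SE = (90.00 - 86)/2.2627 = 1.7678
Critical value: ±1.960
p-value = 0.0771
Decision: fail to reject H₀

Answer: z = 1.7678, fail to reject H₀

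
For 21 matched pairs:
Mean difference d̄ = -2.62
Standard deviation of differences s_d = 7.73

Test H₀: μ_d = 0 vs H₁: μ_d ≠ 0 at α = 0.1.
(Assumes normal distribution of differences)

df = n - 1 = 20
SE = s_d/√n = 7.73/√21 = 1.6868
t = d̄/SE = -2.62/1.6868 = -1.5532
Critical value: t_{0.05,20} = ±1.725
p-value ≈ 0.1361
Decision: fail to reject H₀

Answer: t = -1.5532, fail to reject H₀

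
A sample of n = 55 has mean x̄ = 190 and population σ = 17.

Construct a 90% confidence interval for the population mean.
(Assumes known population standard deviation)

Answer: (186.2292, 193.7708)

Derivation:
Confidence level: 90%, α = 0.1
z_0.05 = 1.645
SE = σ/√n = 17/√55 = 2.2923
Margin of error = 1.645 × 2.2923 = 3.7708
CI: x̄ ± margin = 190 ± 3.7708
CI: (186.2292, 193.7708)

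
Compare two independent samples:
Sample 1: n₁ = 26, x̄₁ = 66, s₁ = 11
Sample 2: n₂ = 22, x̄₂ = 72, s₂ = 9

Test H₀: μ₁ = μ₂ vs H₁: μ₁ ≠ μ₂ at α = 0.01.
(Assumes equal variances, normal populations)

Pooled variance: s²_p = [25×11² + 21×9²]/(46) = 102.7391
s_p = 10.1360
SE = s_p×√(1/n₁ + 1/n₂) = 10.1360×√(1/26 + 1/22) = 2.9362
t = (x̄₁ - x̄₂)/SE = (66 - 72)/2.9362 = -2.0435
df = 46, t-critical = ±2.687
Decision: fail to reject H₀

Answer: t = -2.0435, fail to reject H₀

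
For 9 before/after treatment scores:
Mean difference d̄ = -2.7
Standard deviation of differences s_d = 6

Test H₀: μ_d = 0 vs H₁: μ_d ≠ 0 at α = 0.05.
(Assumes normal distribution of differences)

Answer: t = -1.3500, fail to reject H₀

Derivation:
df = n - 1 = 8
SE = s_d/√n = 6/√9 = 2.0000
t = d̄/SE = -2.7/2.0000 = -1.3500
Critical value: t_{0.025,8} = ±2.306
p-value ≈ 0.2140
Decision: fail to reject H₀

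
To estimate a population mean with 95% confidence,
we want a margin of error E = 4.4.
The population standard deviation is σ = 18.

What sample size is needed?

z_0.025 = 1.960
n = (z×σ/E)² = (1.960×18/4.4)²
n = 64.2912
Round up: n = 65

Answer: n = 65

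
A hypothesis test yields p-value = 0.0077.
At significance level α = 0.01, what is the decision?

Answer: reject H₀

Derivation:
Compare p-value to α:
0.0077 < 0.01
Decision: reject H₀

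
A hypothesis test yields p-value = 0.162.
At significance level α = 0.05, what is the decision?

Answer: fail to reject H₀

Derivation:
Compare p-value to α:
0.162 ≥ 0.05
Decision: fail to reject H₀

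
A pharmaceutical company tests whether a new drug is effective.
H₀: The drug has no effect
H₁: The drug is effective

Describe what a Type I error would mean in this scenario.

Type I error: rejecting H₀ when it is actually true (false positive).
Type II error: failing to reject H₀ when H₁ is actually true (false negative).

Answer: Concluding the drug is effective when it actually has no effect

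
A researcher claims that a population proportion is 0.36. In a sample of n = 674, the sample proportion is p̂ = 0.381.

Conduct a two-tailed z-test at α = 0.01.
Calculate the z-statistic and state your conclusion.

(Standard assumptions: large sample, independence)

H₀: p = 0.36, H₁: p ≠ 0.36
Standard error: SE = √(p₀(1-p₀)/n) = √(0.36×0.64/674) = 0.018489
z-statistic: z = (p̂ - p₀)/SE = (0.381 - 0.36)/0.018489 = 1.1358
Critical value: z_0.005 = ±2.576
p-value = 0.2560
Decision: fail to reject H₀ at α = 0.01

Answer: z = 1.1358, fail to reject H₀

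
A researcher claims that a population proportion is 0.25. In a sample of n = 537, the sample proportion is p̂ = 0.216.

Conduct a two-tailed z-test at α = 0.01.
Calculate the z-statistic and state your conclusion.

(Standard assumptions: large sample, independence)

Answer: z = -1.8195, fail to reject H₀

Derivation:
H₀: p = 0.25, H₁: p ≠ 0.25
Standard error: SE = √(p₀(1-p₀)/n) = √(0.25×0.75/537) = 0.018686
z-statistic: z = (p̂ - p₀)/SE = (0.216 - 0.25)/0.018686 = -1.8195
Critical value: z_0.005 = ±2.576
p-value = 0.0688
Decision: fail to reject H₀ at α = 0.01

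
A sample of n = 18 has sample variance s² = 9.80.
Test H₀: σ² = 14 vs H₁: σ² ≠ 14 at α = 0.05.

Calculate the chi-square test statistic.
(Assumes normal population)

df = n - 1 = 17
χ² = (n-1)s²/σ₀² = 17×9.80/14 = 11.9000
Critical values: χ²_{0.975,17} = 7.564, χ²_{0.025,17} = 30.191
Rejection region: χ² < 7.564 or χ² > 30.191
Decision: fail to reject H₀

Answer: χ² = 11.9000, fail to reject H₀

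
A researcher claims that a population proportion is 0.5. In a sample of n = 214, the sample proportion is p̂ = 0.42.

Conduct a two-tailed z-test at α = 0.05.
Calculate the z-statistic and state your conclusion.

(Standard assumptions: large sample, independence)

Answer: z = -2.3406, reject H₀

Derivation:
H₀: p = 0.5, H₁: p ≠ 0.5
Standard error: SE = √(p₀(1-p₀)/n) = √(0.5×0.5/214) = 0.034179
z-statistic: z = (p̂ - p₀)/SE = (0.42 - 0.5)/0.034179 = -2.3406
Critical value: z_0.025 = ±1.960
p-value = 0.0193
Decision: reject H₀ at α = 0.05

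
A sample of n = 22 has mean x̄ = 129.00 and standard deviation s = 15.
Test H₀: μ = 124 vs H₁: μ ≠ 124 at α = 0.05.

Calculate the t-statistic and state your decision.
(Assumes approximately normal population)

Answer: t = 1.5635, fail to reject H₀

Derivation:
df = n - 1 = 21
SE = s/√n = 15/√22 = 3.1980
t = (x̄ - μ₀)/SE = (129.00 - 124)/3.1980 = 1.5635
Critical value: t_{0.025,21} = ±2.080
p-value ≈ 0.1329
Decision: fail to reject H₀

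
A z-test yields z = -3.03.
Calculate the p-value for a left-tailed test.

Answer: p-value ≈ 0.0012

Derivation:
For z = -3.03:
p = P(Z < -3.03) = Φ(-3.03) = 0.0012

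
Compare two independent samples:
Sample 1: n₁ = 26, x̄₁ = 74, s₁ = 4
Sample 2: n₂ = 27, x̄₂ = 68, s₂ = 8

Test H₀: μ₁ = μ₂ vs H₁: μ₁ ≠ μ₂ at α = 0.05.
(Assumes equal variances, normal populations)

Pooled variance: s²_p = [25×4² + 26×8²]/(51) = 40.4706
s_p = 6.3617
SE = s_p×√(1/n₁ + 1/n₂) = 6.3617×√(1/26 + 1/27) = 1.7480
t = (x̄₁ - x̄₂)/SE = (74 - 68)/1.7480 = 3.4325
df = 51, t-critical = ±2.008
Decision: reject H₀

Answer: t = 3.4325, reject H₀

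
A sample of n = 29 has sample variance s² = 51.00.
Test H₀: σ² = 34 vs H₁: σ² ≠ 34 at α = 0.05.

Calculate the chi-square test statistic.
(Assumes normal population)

df = n - 1 = 28
χ² = (n-1)s²/σ₀² = 28×51.00/34 = 42.0000
Critical values: χ²_{0.975,28} = 15.308, χ²_{0.025,28} = 44.461
Rejection region: χ² < 15.308 or χ² > 44.461
Decision: fail to reject H₀

Answer: χ² = 42.0000, fail to reject H₀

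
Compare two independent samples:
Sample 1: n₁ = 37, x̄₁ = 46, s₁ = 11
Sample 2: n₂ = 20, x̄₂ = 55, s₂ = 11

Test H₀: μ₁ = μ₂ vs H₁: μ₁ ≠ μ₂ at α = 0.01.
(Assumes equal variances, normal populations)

Answer: t = -2.9480, reject H₀

Derivation:
Pooled variance: s²_p = [36×11² + 19×11²]/(55) = 121.0000
s_p = 11.0000
SE = s_p×√(1/n₁ + 1/n₂) = 11.0000×√(1/37 + 1/20) = 3.0529
t = (x̄₁ - x̄₂)/SE = (46 - 55)/3.0529 = -2.9480
df = 55, t-critical = ±2.668
Decision: reject H₀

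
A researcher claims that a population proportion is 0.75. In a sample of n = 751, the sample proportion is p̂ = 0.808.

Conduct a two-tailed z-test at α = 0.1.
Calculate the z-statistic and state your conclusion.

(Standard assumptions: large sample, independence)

H₀: p = 0.75, H₁: p ≠ 0.75
Standard error: SE = √(p₀(1-p₀)/n) = √(0.75×0.25/751) = 0.015801
z-statistic: z = (p̂ - p₀)/SE = (0.808 - 0.75)/0.015801 = 3.6707
Critical value: z_0.05 = ±1.645
p-value = 0.0002
Decision: reject H₀ at α = 0.1

Answer: z = 3.6707, reject H₀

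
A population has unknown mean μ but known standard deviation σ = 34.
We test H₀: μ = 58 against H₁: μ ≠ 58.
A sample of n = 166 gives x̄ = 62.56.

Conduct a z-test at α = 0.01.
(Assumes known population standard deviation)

Answer: z = 1.7280, fail to reject H₀

Derivation:
Standard error: SE = σ/√n = 34/√166 = 2.6389
z-statistic: z = (x̄ - μ₀)/SE = (62.56 - 58)/2.6389 = 1.7280
Critical value: ±2.576
p-value = 0.0840
Decision: fail to reject H₀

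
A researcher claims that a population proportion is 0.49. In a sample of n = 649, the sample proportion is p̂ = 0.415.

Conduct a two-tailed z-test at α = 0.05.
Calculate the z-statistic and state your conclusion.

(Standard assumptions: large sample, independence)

Answer: z = -3.8220, reject H₀

Derivation:
H₀: p = 0.49, H₁: p ≠ 0.49
Standard error: SE = √(p₀(1-p₀)/n) = √(0.49×0.51/649) = 0.019623
z-statistic: z = (p̂ - p₀)/SE = (0.415 - 0.49)/0.019623 = -3.8220
Critical value: z_0.025 = ±1.960
p-value = 0.0001
Decision: reject H₀ at α = 0.05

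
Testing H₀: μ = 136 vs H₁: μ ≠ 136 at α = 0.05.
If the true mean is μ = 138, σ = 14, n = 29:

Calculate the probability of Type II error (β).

SE = σ/√n = 14/√29 = 2.5997
Critical values: μ₀ ± z_0.025×SE = 136 ± 1.960×2.5997
Acceptance region: (130.9046, 141.0954)
Under H₁ (μ = 138): z_high = (141.0954 - 138)/2.5997 = 1.1907, z_low = (130.9046 - 138)/2.5997 = -2.7293
β = P(not reject | H₁) = Φ(1.1907) - Φ(-2.7293) ≈ 0.8799

Answer: β ≈ 0.8799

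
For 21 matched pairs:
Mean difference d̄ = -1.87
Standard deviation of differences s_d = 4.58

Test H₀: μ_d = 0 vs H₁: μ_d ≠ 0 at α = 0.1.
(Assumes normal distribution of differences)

Answer: t = -1.8711, reject H₀

Derivation:
df = n - 1 = 20
SE = s_d/√n = 4.58/√21 = 0.9994
t = d̄/SE = -1.87/0.9994 = -1.8711
Critical value: t_{0.05,20} = ±1.725
p-value ≈ 0.0760
Decision: reject H₀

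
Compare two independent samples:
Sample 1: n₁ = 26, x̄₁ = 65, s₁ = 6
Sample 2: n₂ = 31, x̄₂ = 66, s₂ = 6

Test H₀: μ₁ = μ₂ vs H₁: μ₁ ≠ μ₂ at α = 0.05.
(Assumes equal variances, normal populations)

Pooled variance: s²_p = [25×6² + 30×6²]/(55) = 36.0000
s_p = 6.0000
SE = s_p×√(1/n₁ + 1/n₂) = 6.0000×√(1/26 + 1/31) = 1.5956
t = (x̄₁ - x̄₂)/SE = (65 - 66)/1.5956 = -0.6267
df = 55, t-critical = ±2.004
Decision: fail to reject H₀

Answer: t = -0.6267, fail to reject H₀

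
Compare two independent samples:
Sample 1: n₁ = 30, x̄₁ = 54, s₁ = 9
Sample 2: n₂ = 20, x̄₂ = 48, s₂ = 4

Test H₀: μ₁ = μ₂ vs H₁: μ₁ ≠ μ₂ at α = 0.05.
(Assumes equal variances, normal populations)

Answer: t = 2.7958, reject H₀

Derivation:
Pooled variance: s²_p = [29×9² + 19×4²]/(48) = 55.2708
s_p = 7.4344
SE = s_p×√(1/n₁ + 1/n₂) = 7.4344×√(1/30 + 1/20) = 2.1461
t = (x̄₁ - x̄₂)/SE = (54 - 48)/2.1461 = 2.7958
df = 48, t-critical = ±2.011
Decision: reject H₀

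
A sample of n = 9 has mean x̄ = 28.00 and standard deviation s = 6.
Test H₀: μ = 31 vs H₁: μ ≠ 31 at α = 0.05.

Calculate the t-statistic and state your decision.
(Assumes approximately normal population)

Answer: t = -1.5000, fail to reject H₀

Derivation:
df = n - 1 = 8
SE = s/√n = 6/√9 = 2.0000
t = (x̄ - μ₀)/SE = (28.00 - 31)/2.0000 = -1.5000
Critical value: t_{0.025,8} = ±2.306
p-value ≈ 0.1720
Decision: fail to reject H₀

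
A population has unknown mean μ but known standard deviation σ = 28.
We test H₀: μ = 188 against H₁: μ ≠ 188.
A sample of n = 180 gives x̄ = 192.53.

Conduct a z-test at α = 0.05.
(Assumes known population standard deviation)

Answer: z = 2.1706, reject H₀

Derivation:
Standard error: SE = σ/√n = 28/√180 = 2.0870
z-statistic: z = (x̄ - μ₀)/SE = (192.53 - 188)/2.0870 = 2.1706
Critical value: ±1.960
p-value = 0.0300
Decision: reject H₀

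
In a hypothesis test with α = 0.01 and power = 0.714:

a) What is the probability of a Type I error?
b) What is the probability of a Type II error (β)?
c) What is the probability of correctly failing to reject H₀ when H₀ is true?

a) Type I error probability = α = 0.01
b) Power = P(reject H₀ | H₁ true) = 1 - β = 0.714, so Type II error probability = β = 1 - Power = 0.286
c) P(fail to reject H₀ | H₀ true) = 1 - α = 0.99

Answer: a) 0.01, b) 0.286, c) 0.99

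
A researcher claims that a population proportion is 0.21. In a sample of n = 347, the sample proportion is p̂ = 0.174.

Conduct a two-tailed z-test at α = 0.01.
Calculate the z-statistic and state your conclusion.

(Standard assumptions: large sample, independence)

Answer: z = -1.6465, fail to reject H₀

Derivation:
H₀: p = 0.21, H₁: p ≠ 0.21
Standard error: SE = √(p₀(1-p₀)/n) = √(0.21×0.79/347) = 0.021865
z-statistic: z = (p̂ - p₀)/SE = (0.174 - 0.21)/0.021865 = -1.6465
Critical value: z_0.005 = ±2.576
p-value = 0.0997
Decision: fail to reject H₀ at α = 0.01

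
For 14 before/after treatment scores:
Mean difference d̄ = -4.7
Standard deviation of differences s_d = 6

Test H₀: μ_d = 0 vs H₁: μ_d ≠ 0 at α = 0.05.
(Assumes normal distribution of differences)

df = n - 1 = 13
SE = s_d/√n = 6/√14 = 1.6036
t = d̄/SE = -4.7/1.6036 = -2.9309
Critical value: t_{0.025,13} = ±2.160
p-value ≈ 0.0117
Decision: reject H₀

Answer: t = -2.9309, reject H₀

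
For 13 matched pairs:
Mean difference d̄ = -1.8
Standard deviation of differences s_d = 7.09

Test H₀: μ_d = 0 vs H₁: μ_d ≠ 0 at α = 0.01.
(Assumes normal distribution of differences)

Answer: t = -0.9154, fail to reject H₀

Derivation:
df = n - 1 = 12
SE = s_d/√n = 7.09/√13 = 1.9664
t = d̄/SE = -1.8/1.9664 = -0.9154
Critical value: t_{0.005,12} = ±3.055
p-value ≈ 0.3780
Decision: fail to reject H₀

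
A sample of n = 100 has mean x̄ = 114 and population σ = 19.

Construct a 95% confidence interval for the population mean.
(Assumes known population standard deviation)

Confidence level: 95%, α = 0.05
z_0.025 = 1.960
SE = σ/√n = 19/√100 = 1.9000
Margin of error = 1.960 × 1.9000 = 3.7240
CI: x̄ ± margin = 114 ± 3.7240
CI: (110.2760, 117.7240)

Answer: (110.2760, 117.7240)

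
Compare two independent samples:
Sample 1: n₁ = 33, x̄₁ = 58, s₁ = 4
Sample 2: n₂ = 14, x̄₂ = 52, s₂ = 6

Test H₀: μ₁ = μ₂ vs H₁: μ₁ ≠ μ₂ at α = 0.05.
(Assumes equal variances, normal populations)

Answer: t = 4.0309, reject H₀

Derivation:
Pooled variance: s²_p = [32×4² + 13×6²]/(45) = 21.7778
s_p = 4.6667
SE = s_p×√(1/n₁ + 1/n₂) = 4.6667×√(1/33 + 1/14) = 1.4885
t = (x̄₁ - x̄₂)/SE = (58 - 52)/1.4885 = 4.0309
df = 45, t-critical = ±2.014
Decision: reject H₀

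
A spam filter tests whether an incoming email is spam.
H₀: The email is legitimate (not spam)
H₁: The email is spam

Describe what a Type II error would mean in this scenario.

Answer: Letting a spam email through to the inbox

Derivation:
A Type I error (probability α) occurs when we reject a true H₀.
A Type II error (probability β) occurs when we fail to reject a false H₀.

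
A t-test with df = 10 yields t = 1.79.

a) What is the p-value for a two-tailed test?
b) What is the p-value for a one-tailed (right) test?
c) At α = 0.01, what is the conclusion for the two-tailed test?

Answer: a) 0.1037, b) 0.0519, c) fail to reject H₀

Derivation:
Using t-distribution with df = 10:
a) Two-tailed: p = 2×P(T > 1.79) = 0.1037
b) One-tailed: p = P(T > 1.79) = 0.0519
c) 0.1037 ≥ 0.01, fail to reject H₀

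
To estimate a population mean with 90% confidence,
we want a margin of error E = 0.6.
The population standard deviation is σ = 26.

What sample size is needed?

Answer: n = 5082

Derivation:
z_0.05 = 1.645
n = (z×σ/E)² = (1.645×26/0.6)²
n = 5081.3136
Round up: n = 5082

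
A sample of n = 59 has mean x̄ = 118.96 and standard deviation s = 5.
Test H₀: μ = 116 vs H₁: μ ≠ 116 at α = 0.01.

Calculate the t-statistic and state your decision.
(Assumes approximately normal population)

df = n - 1 = 58
SE = s/√n = 5/√59 = 0.6509
t = (x̄ - μ₀)/SE = (118.96 - 116)/0.6509 = 4.5475
Critical value: t_{0.005,58} = ±2.663
p-value < 0.0001
Decision: reject H₀

Answer: t = 4.5475, reject H₀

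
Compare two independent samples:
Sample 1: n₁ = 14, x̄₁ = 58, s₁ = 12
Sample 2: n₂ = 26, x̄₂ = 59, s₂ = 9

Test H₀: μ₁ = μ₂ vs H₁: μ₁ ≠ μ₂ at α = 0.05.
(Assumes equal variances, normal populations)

Answer: t = -0.2979, fail to reject H₀

Derivation:
Pooled variance: s²_p = [13×12² + 25×9²]/(38) = 102.5526
s_p = 10.1268
SE = s_p×√(1/n₁ + 1/n₂) = 10.1268×√(1/14 + 1/26) = 3.3570
t = (x̄₁ - x̄₂)/SE = (58 - 59)/3.3570 = -0.2979
df = 38, t-critical = ±2.024
Decision: fail to reject H₀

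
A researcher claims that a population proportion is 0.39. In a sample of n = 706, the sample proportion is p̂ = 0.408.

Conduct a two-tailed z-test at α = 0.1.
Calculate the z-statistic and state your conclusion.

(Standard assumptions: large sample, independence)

H₀: p = 0.39, H₁: p ≠ 0.39
Standard error: SE = √(p₀(1-p₀)/n) = √(0.39×0.61/706) = 0.018357
z-statistic: z = (p̂ - p₀)/SE = (0.408 - 0.39)/0.018357 = 0.9806
Critical value: z_0.05 = ±1.645
p-value = 0.3268
Decision: fail to reject H₀ at α = 0.1

Answer: z = 0.9806, fail to reject H₀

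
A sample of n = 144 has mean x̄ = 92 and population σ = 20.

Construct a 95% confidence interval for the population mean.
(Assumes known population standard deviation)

Answer: (88.7333, 95.2667)

Derivation:
Confidence level: 95%, α = 0.05
z_0.025 = 1.960
SE = σ/√n = 20/√144 = 1.6667
Margin of error = 1.960 × 1.6667 = 3.2667
CI: x̄ ± margin = 92 ± 3.2667
CI: (88.7333, 95.2667)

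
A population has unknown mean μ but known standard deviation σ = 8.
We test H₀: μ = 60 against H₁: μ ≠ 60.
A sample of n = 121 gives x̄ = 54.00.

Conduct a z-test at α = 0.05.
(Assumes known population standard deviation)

Standard error: SE = σ/√n = 8/√121 = 0.7273
z-statistic: z = (x̄ - μ₀)/SE = (54.00 - 60)/0.7273 = -8.2497
Critical value: ±1.960
p-value < 0.0001
Decision: reject H₀

Answer: z = -8.2497, reject H₀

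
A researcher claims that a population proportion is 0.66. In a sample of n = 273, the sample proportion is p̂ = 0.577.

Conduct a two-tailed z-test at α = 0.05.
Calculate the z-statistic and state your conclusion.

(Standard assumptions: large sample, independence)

H₀: p = 0.66, H₁: p ≠ 0.66
Standard error: SE = √(p₀(1-p₀)/n) = √(0.66×0.34/273) = 0.028670
z-statistic: z = (p̂ - p₀)/SE = (0.577 - 0.66)/0.028670 = -2.8950
Critical value: z_0.025 = ±1.960
p-value = 0.0038
Decision: reject H₀ at α = 0.05

Answer: z = -2.8950, reject H₀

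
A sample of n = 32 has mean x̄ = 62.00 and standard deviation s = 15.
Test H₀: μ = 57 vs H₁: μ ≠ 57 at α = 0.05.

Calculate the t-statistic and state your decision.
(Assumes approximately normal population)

Answer: t = 1.8856, fail to reject H₀

Derivation:
df = n - 1 = 31
SE = s/√n = 15/√32 = 2.6517
t = (x̄ - μ₀)/SE = (62.00 - 57)/2.6517 = 1.8856
Critical value: t_{0.025,31} = ±2.040
p-value ≈ 0.0688
Decision: fail to reject H₀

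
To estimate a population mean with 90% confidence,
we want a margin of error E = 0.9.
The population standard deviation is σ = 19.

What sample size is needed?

z_0.05 = 1.645
n = (z×σ/E)² = (1.645×19/0.9)²
n = 1206.0185
Round up: n = 1207

Answer: n = 1207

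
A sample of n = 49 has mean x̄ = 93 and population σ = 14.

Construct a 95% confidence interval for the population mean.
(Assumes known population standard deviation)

Answer: (89.0800, 96.9200)

Derivation:
Confidence level: 95%, α = 0.05
z_0.025 = 1.960
SE = σ/√n = 14/√49 = 2.0000
Margin of error = 1.960 × 2.0000 = 3.9200
CI: x̄ ± margin = 93 ± 3.9200
CI: (89.0800, 96.9200)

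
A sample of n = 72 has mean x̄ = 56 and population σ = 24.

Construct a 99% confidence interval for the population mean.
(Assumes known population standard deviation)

Answer: (48.7140, 63.2860)

Derivation:
Confidence level: 99%, α = 0.01
z_0.005 = 2.576
SE = σ/√n = 24/√72 = 2.8284
Margin of error = 2.576 × 2.8284 = 7.2860
CI: x̄ ± margin = 56 ± 7.2860
CI: (48.7140, 63.2860)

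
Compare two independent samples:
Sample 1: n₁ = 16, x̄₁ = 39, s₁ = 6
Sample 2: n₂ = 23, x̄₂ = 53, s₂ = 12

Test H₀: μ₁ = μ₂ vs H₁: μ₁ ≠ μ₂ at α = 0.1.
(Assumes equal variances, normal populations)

Pooled variance: s²_p = [15×6² + 22×12²]/(37) = 100.2162
s_p = 10.0108
SE = s_p×√(1/n₁ + 1/n₂) = 10.0108×√(1/16 + 1/23) = 3.2589
t = (x̄₁ - x̄₂)/SE = (39 - 53)/3.2589 = -4.2959
df = 37, t-critical = ±1.687
Decision: reject H₀

Answer: t = -4.2959, reject H₀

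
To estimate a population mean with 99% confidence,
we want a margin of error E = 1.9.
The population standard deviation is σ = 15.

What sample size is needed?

z_0.005 = 2.576
n = (z×σ/E)² = (2.576×15/1.9)²
n = 413.5871
Round up: n = 414

Answer: n = 414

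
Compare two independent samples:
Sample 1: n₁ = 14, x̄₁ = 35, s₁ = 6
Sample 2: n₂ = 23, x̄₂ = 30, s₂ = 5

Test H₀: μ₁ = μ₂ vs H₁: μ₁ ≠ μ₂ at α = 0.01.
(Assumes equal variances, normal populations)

Pooled variance: s²_p = [13×6² + 22×5²]/(35) = 29.0857
s_p = 5.3931
SE = s_p×√(1/n₁ + 1/n₂) = 5.3931×√(1/14 + 1/23) = 1.8281
t = (x̄₁ - x̄₂)/SE = (35 - 30)/1.8281 = 2.7351
df = 35, t-critical = ±2.724
Decision: reject H₀

Answer: t = 2.7351, reject H₀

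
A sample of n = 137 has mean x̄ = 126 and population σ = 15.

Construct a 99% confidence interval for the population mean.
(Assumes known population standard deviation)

Answer: (122.6989, 129.3011)

Derivation:
Confidence level: 99%, α = 0.01
z_0.005 = 2.576
SE = σ/√n = 15/√137 = 1.2815
Margin of error = 2.576 × 1.2815 = 3.3011
CI: x̄ ± margin = 126 ± 3.3011
CI: (122.6989, 129.3011)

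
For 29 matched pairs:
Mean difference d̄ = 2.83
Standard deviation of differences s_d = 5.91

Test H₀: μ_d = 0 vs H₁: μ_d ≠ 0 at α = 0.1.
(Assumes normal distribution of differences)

df = n - 1 = 28
SE = s_d/√n = 5.91/√29 = 1.0975
t = d̄/SE = 2.83/1.0975 = 2.5786
Critical value: t_{0.05,28} = ±1.701
p-value ≈ 0.0155
Decision: reject H₀

Answer: t = 2.5786, reject H₀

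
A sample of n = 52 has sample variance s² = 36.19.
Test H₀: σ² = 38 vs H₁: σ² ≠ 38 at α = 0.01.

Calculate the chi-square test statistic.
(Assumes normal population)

df = n - 1 = 51
χ² = (n-1)s²/σ₀² = 51×36.19/38 = 48.5708
Critical values: χ²_{0.995,51} = 28.735, χ²_{0.005,51} = 80.747
Rejection region: χ² < 28.735 or χ² > 80.747
Decision: fail to reject H₀

Answer: χ² = 48.5708, fail to reject H₀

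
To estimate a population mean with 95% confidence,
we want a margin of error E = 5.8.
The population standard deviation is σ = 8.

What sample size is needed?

z_0.025 = 1.960
n = (z×σ/E)² = (1.960×8/5.8)²
n = 7.3086
Round up: n = 8

Answer: n = 8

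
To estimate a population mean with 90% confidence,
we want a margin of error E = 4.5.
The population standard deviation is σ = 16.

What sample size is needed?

z_0.05 = 1.645
n = (z×σ/E)² = (1.645×16/4.5)²
n = 34.2095
Round up: n = 35

Answer: n = 35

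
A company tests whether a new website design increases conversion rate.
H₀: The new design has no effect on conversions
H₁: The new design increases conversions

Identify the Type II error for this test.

Type I error: rejecting H₀ when it is actually true (false positive).
Type II error: failing to reject H₀ when H₁ is actually true (false negative).

Answer: Keeping the old design when the new one would have increased conversions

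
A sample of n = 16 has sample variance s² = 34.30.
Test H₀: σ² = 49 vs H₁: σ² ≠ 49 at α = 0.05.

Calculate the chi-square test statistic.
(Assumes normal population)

Answer: χ² = 10.5000, fail to reject H₀

Derivation:
df = n - 1 = 15
χ² = (n-1)s²/σ₀² = 15×34.30/49 = 10.5000
Critical values: χ²_{0.975,15} = 6.262, χ²_{0.025,15} = 27.488
Rejection region: χ² < 6.262 or χ² > 27.488
Decision: fail to reject H₀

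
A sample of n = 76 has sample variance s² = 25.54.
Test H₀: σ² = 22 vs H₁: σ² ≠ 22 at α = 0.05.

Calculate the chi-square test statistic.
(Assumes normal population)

df = n - 1 = 75
χ² = (n-1)s²/σ₀² = 75×25.54/22 = 87.0682
Critical values: χ²_{0.975,75} = 52.942, χ²_{0.025,75} = 100.839
Rejection region: χ² < 52.942 or χ² > 100.839
Decision: fail to reject H₀

Answer: χ² = 87.0682, fail to reject H₀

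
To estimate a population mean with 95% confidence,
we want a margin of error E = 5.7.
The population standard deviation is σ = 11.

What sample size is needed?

z_0.025 = 1.960
n = (z×σ/E)² = (1.960×11/5.7)²
n = 14.3070
Round up: n = 15

Answer: n = 15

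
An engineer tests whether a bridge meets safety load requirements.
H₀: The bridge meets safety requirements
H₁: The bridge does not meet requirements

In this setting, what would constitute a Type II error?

Answer: Declaring an unsafe bridge to be safe

Derivation:
Type I error (α): Rejecting H₀ when H₀ is true
Type II error (β): Failing to reject H₀ when H₁ is true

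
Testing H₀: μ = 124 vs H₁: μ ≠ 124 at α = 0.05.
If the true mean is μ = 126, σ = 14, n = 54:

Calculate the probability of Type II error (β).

SE = σ/√n = 14/√54 = 1.9052
Critical values: μ₀ ± z_0.025×SE = 124 ± 1.960×1.9052
Acceptance region: (120.2658, 127.7342)
Under H₁ (μ = 126): z_high = (127.7342 - 126)/1.9052 = 0.9102, z_low = (120.2658 - 126)/1.9052 = -3.0098
β = P(not reject | H₁) = Φ(0.9102) - Φ(-3.0098) ≈ 0.8173

Answer: β ≈ 0.8173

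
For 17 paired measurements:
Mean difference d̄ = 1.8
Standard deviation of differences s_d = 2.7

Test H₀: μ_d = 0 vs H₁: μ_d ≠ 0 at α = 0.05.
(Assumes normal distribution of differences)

df = n - 1 = 16
SE = s_d/√n = 2.7/√17 = 0.6548
t = d̄/SE = 1.8/0.6548 = 2.7489
Critical value: t_{0.025,16} = ±2.120
p-value ≈ 0.0143
Decision: reject H₀

Answer: t = 2.7489, reject H₀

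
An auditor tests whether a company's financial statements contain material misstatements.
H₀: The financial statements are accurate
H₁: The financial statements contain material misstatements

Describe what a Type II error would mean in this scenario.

Answer: Failing to detect material misstatements that are actually present

Derivation:
A Type I error (probability α) occurs when we reject a true H₀.
A Type II error (probability β) occurs when we fail to reject a false H₀.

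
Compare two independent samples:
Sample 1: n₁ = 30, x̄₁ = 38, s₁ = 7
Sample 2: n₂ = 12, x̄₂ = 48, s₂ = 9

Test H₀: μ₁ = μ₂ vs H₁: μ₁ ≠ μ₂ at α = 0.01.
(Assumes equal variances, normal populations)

Pooled variance: s²_p = [29×7² + 11×9²]/(40) = 57.8000
s_p = 7.6026
SE = s_p×√(1/n₁ + 1/n₂) = 7.6026×√(1/30 + 1/12) = 2.5968
t = (x̄₁ - x̄₂)/SE = (38 - 48)/2.5968 = -3.8509
df = 40, t-critical = ±2.704
Decision: reject H₀

Answer: t = -3.8509, reject H₀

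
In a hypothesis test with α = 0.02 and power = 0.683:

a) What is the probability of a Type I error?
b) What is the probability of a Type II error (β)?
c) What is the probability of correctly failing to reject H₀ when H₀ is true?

a) Type I error probability = α = 0.02
b) Power = P(reject H₀ | H₁ true) = 1 - β = 0.683, so Type II error probability = β = 1 - Power = 0.317
c) P(fail to reject H₀ | H₀ true) = 1 - α = 0.98

Answer: a) 0.02, b) 0.317, c) 0.98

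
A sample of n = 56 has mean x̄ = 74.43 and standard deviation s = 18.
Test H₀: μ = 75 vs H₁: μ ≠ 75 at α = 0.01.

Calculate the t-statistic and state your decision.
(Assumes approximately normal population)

Answer: t = -0.2370, fail to reject H₀

Derivation:
df = n - 1 = 55
SE = s/√n = 18/√56 = 2.4054
t = (x̄ - μ₀)/SE = (74.43 - 75)/2.4054 = -0.2370
Critical value: t_{0.005,55} = ±2.668
p-value ≈ 0.8135
Decision: fail to reject H₀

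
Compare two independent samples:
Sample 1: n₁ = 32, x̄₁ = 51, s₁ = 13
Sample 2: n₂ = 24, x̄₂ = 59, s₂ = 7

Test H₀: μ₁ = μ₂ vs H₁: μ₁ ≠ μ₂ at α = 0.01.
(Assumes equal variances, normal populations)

Pooled variance: s²_p = [31×13² + 23×7²]/(54) = 117.8889
s_p = 10.8577
SE = s_p×√(1/n₁ + 1/n₂) = 10.8577×√(1/32 + 1/24) = 2.9319
t = (x̄₁ - x̄₂)/SE = (51 - 59)/2.9319 = -2.7286
df = 54, t-critical = ±2.670
Decision: reject H₀

Answer: t = -2.7286, reject H₀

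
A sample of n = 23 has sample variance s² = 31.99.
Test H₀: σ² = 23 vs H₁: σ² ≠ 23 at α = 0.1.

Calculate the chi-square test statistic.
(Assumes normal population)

Answer: χ² = 30.5991, fail to reject H₀

Derivation:
df = n - 1 = 22
χ² = (n-1)s²/σ₀² = 22×31.99/23 = 30.5991
Critical values: χ²_{0.95,22} = 12.338, χ²_{0.05,22} = 33.924
Rejection region: χ² < 12.338 or χ² > 33.924
Decision: fail to reject H₀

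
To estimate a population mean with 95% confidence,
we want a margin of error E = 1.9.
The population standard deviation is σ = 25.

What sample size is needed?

z_0.025 = 1.960
n = (z×σ/E)² = (1.960×25/1.9)²
n = 665.0970
Round up: n = 666

Answer: n = 666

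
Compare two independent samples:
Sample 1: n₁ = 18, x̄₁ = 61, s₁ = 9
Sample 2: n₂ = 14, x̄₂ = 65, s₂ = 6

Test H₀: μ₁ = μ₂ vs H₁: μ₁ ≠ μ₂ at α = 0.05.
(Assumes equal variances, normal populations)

Answer: t = -1.4313, fail to reject H₀

Derivation:
Pooled variance: s²_p = [17×9² + 13×6²]/(30) = 61.5000
s_p = 7.8422
SE = s_p×√(1/n₁ + 1/n₂) = 7.8422×√(1/18 + 1/14) = 2.7946
t = (x̄₁ - x̄₂)/SE = (61 - 65)/2.7946 = -1.4313
df = 30, t-critical = ±2.042
Decision: fail to reject H₀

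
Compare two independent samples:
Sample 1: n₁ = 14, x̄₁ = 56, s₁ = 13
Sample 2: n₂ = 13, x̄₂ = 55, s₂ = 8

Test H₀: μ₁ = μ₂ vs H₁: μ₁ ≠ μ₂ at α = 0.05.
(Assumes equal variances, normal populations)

Pooled variance: s²_p = [13×13² + 12×8²]/(25) = 118.6000
s_p = 10.8904
SE = s_p×√(1/n₁ + 1/n₂) = 10.8904×√(1/14 + 1/13) = 4.1946
t = (x̄₁ - x̄₂)/SE = (56 - 55)/4.1946 = 0.2384
df = 25, t-critical = ±2.060
Decision: fail to reject H₀

Answer: t = 0.2384, fail to reject H₀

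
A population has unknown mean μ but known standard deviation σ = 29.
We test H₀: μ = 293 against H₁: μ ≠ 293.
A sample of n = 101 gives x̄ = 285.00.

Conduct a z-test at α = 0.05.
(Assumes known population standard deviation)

Answer: z = -2.7724, reject H₀

Derivation:
Standard error: SE = σ/√n = 29/√101 = 2.8856
z-statistic: z = (x̄ - μ₀)/SE = (285.00 - 293)/2.8856 = -2.7724
Critical value: ±1.960
p-value = 0.0056
Decision: reject H₀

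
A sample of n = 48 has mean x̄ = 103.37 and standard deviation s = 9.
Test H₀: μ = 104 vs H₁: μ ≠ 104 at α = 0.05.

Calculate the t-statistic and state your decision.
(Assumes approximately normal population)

df = n - 1 = 47
SE = s/√n = 9/√48 = 1.2990
t = (x̄ - μ₀)/SE = (103.37 - 104)/1.2990 = -0.4850
Critical value: t_{0.025,47} = ±2.012
p-value ≈ 0.6299
Decision: fail to reject H₀

Answer: t = -0.4850, fail to reject H₀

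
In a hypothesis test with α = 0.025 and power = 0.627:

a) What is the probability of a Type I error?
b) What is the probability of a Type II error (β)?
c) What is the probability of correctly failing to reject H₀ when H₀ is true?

Answer: a) 0.025, b) 0.373, c) 0.975

Derivation:
a) Type I error probability = α = 0.025
b) Power = P(reject H₀ | H₁ true) = 1 - β = 0.627, so Type II error probability = β = 1 - Power = 0.373
c) P(fail to reject H₀ | H₀ true) = 1 - α = 0.975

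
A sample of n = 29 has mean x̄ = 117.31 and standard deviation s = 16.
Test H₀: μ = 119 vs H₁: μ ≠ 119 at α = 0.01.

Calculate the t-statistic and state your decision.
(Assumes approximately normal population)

df = n - 1 = 28
SE = s/√n = 16/√29 = 2.9711
t = (x̄ - μ₀)/SE = (117.31 - 119)/2.9711 = -0.5688
Critical value: t_{0.005,28} = ±2.763
p-value ≈ 0.5740
Decision: fail to reject H₀

Answer: t = -0.5688, fail to reject H₀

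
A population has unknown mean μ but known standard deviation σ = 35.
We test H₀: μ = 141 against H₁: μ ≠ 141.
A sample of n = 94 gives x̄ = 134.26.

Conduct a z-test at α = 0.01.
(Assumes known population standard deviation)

Answer: z = -1.8670, fail to reject H₀

Derivation:
Standard error: SE = σ/√n = 35/√94 = 3.6100
z-statistic: z = (x̄ - μ₀)/SE = (134.26 - 141)/3.6100 = -1.8670
Critical value: ±2.576
p-value = 0.0619
Decision: fail to reject H₀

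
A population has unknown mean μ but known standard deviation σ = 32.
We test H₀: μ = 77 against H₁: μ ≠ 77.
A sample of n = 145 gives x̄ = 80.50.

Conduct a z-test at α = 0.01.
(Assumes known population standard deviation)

Answer: z = 1.3170, fail to reject H₀

Derivation:
Standard error: SE = σ/√n = 32/√145 = 2.6575
z-statistic: z = (x̄ - μ₀)/SE = (80.50 - 77)/2.6575 = 1.3170
Critical value: ±2.576
p-value = 0.1878
Decision: fail to reject H₀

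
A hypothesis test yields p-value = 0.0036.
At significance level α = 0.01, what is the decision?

Compare p-value to α:
0.0036 < 0.01
Decision: reject H₀

Answer: reject H₀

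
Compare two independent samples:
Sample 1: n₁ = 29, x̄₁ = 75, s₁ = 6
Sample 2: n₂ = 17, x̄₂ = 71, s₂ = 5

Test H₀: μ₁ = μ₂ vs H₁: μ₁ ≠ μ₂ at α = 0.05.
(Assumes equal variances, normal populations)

Answer: t = 2.3148, reject H₀

Derivation:
Pooled variance: s²_p = [28×6² + 16×5²]/(44) = 32.0000
s_p = 5.6569
SE = s_p×√(1/n₁ + 1/n₂) = 5.6569×√(1/29 + 1/17) = 1.7280
t = (x̄₁ - x̄₂)/SE = (75 - 71)/1.7280 = 2.3148
df = 44, t-critical = ±2.015
Decision: reject H₀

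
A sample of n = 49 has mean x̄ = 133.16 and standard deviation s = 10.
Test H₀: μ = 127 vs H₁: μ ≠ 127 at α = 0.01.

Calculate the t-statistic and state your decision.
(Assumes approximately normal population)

df = n - 1 = 48
SE = s/√n = 10/√49 = 1.4286
t = (x̄ - μ₀)/SE = (133.16 - 127)/1.4286 = 4.3119
Critical value: t_{0.005,48} = ±2.682
p-value ≈ 0.0001
Decision: reject H₀

Answer: t = 4.3119, reject H₀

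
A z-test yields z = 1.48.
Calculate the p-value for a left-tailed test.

For z = 1.48:
p = P(Z < 1.48) = Φ(1.48) = 0.9306

Answer: p-value ≈ 0.9306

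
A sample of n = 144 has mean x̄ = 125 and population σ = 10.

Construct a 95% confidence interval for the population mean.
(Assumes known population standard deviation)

Answer: (123.3667, 126.6333)

Derivation:
Confidence level: 95%, α = 0.05
z_0.025 = 1.960
SE = σ/√n = 10/√144 = 0.8333
Margin of error = 1.960 × 0.8333 = 1.6333
CI: x̄ ± margin = 125 ± 1.6333
CI: (123.3667, 126.6333)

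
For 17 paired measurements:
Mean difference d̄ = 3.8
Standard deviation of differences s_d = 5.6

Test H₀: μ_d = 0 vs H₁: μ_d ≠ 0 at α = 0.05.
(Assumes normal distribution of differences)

Answer: t = 2.7978, reject H₀

Derivation:
df = n - 1 = 16
SE = s_d/√n = 5.6/√17 = 1.3582
t = d̄/SE = 3.8/1.3582 = 2.7978
Critical value: t_{0.025,16} = ±2.120
p-value ≈ 0.0129
Decision: reject H₀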